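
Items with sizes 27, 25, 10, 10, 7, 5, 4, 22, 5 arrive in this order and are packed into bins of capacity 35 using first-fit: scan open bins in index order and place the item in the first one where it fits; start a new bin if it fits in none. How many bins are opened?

  27 → bin 1 (new)  [load 27/35]
  25 → bin 2 (new)  [load 25/35]
  10 → bin 2  [load 35/35]
  10 → bin 3 (new)  [load 10/35]
  7 → bin 1  [load 34/35]
  5 → bin 3  [load 15/35]
  4 → bin 3  [load 19/35]
  22 → bin 4 (new)  [load 22/35]
  5 → bin 3  [load 24/35]
4 bins opened.

4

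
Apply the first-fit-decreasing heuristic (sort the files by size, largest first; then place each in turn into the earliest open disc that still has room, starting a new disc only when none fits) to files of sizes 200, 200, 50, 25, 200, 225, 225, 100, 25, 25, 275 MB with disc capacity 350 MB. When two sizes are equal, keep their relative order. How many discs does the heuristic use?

Sorted descending: 275, 225, 225, 200, 200, 200, 100, 50, 25, 25, 25.
  275 → disc 1 (new)  [load 275/350]
  225 → disc 2 (new)  [load 225/350]
  225 → disc 3 (new)  [load 225/350]
  200 → disc 4 (new)  [load 200/350]
  200 → disc 5 (new)  [load 200/350]
  200 → disc 6 (new)  [load 200/350]
  100 → disc 2  [load 325/350]
  50 → disc 1  [load 325/350]
  25 → disc 1  [load 350/350]
  25 → disc 2  [load 350/350]
  25 → disc 3  [load 250/350]
6 discs opened.

6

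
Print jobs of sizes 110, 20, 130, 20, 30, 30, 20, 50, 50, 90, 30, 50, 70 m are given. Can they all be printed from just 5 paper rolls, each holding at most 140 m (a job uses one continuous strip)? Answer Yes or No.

No

Total = 700 m; ⌈700/140⌉ = 5.
The bound of 5 does not rule out 5, but exhaustive search shows no assignment into 5 paper rolls of capacity 140 m exists — the minimum is 6.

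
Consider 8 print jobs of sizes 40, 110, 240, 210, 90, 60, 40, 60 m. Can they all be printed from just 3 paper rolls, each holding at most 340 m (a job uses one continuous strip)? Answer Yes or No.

Yes

A valid assignment using 3 paper rolls:
  roll 1: 240 + 90 = 330
  roll 2: 210 + 110 = 320
  roll 3: 60 + 60 + 40 + 40 = 200
Every load is within 340 m, so 3 paper rolls suffice.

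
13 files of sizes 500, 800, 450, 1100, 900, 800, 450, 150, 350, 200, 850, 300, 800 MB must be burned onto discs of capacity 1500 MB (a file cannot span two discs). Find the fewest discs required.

6

Total = 1100 + 900 + 850 + 800 + 800 + 800 + 500 + 450 + 450 + 350 + 300 + 200 + 150 = 7650 MB.
Lower bound: ⌈7650/1500⌉ = 6 discs.
A packing using 6 discs:
  disc 1: 1100 + 350 = 1450
  disc 2: 900 + 500 = 1400
  disc 3: 850 + 450 + 200 = 1500
  disc 4: 800 + 450 + 150 = 1400
  disc 5: 800 + 300 = 1100
  disc 6: 800 = 800
This matches the lower bound, so 6 is optimal.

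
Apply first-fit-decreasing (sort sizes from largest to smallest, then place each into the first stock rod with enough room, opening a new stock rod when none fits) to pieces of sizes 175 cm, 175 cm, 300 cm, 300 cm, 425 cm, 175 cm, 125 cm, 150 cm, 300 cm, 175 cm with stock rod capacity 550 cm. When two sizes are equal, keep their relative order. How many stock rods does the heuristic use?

5

Sorted descending: 425, 300, 300, 300, 175, 175, 175, 175, 150, 125.
  425 → stock rod 1 (new)  [load 425/550]
  300 → stock rod 2 (new)  [load 300/550]
  300 → stock rod 3 (new)  [load 300/550]
  300 → stock rod 4 (new)  [load 300/550]
  175 → stock rod 2  [load 475/550]
  175 → stock rod 3  [load 475/550]
  175 → stock rod 4  [load 475/550]
  175 → stock rod 5 (new)  [load 175/550]
  150 → stock rod 5  [load 325/550]
  125 → stock rod 1  [load 550/550]
5 stock rods opened.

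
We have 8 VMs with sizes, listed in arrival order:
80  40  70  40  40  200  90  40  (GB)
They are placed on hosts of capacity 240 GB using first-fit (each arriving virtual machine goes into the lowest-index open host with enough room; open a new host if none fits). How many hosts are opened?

  80 → host 1 (new)  [load 80/240]
  40 → host 1  [load 120/240]
  70 → host 1  [load 190/240]
  40 → host 1  [load 230/240]
  40 → host 2 (new)  [load 40/240]
  200 → host 2  [load 240/240]
  90 → host 3 (new)  [load 90/240]
  40 → host 3  [load 130/240]
3 hosts opened.

3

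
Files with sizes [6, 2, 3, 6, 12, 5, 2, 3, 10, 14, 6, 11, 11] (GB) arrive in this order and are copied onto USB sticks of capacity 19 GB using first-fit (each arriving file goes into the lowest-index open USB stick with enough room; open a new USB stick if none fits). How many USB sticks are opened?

  6 → USB stick 1 (new)  [load 6/19]
  2 → USB stick 1  [load 8/19]
  3 → USB stick 1  [load 11/19]
  6 → USB stick 1  [load 17/19]
  12 → USB stick 2 (new)  [load 12/19]
  5 → USB stick 2  [load 17/19]
  2 → USB stick 1  [load 19/19]
  3 → USB stick 3 (new)  [load 3/19]
  10 → USB stick 3  [load 13/19]
  14 → USB stick 4 (new)  [load 14/19]
  6 → USB stick 3  [load 19/19]
  11 → USB stick 5 (new)  [load 11/19]
  11 → USB stick 6 (new)  [load 11/19]
6 USB sticks opened.

6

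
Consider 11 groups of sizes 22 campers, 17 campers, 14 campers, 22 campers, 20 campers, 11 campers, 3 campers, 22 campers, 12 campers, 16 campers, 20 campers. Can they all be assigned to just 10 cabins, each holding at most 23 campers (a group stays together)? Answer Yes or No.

A valid assignment using 9 cabins:
  cabin 1: 22 = 22
  cabin 2: 22 = 22
  cabin 3: 22 = 22
  cabin 4: 20 + 3 = 23
  cabin 5: 20 = 20
  cabin 6: 17 = 17
  cabin 7: 16 = 16
  cabin 8: 14 = 14
  cabin 9: 12 + 11 = 23
That uses only 9 ≤ 10, so 10 cabins are enough.

Yes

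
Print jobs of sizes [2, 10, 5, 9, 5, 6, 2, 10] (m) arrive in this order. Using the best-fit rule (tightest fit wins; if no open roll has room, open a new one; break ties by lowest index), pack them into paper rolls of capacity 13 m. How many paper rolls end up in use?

5

  2 → roll 1 (new)  [load 2/13]
  10 → roll 1  [load 12/13]
  5 → roll 2 (new)  [load 5/13]
  9 → roll 3 (new)  [load 9/13]
  5 → roll 2  [load 10/13]
  6 → roll 4 (new)  [load 6/13]
  2 → roll 2  [load 12/13]
  10 → roll 5 (new)  [load 10/13]
5 paper rolls opened.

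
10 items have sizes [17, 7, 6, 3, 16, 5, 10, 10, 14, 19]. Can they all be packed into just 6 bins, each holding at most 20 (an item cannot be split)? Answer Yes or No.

Yes

A valid assignment using 6 bins:
  bin 1: 19 = 19
  bin 2: 17 + 3 = 20
  bin 3: 16 = 16
  bin 4: 14 + 6 = 20
  bin 5: 10 + 10 = 20
  bin 6: 7 + 5 = 12
Every load is within 20, so 6 bins suffice.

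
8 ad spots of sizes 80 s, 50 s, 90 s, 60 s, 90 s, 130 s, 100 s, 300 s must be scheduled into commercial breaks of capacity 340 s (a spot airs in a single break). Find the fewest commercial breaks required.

Total = 300 + 130 + 100 + 90 + 90 + 80 + 60 + 50 = 900 s.
Lower bound: ⌈900/340⌉ = 3 commercial breaks.
A packing using 3 commercial breaks:
  break 1: 300 = 300
  break 2: 130 + 100 + 90 = 320
  break 3: 90 + 80 + 60 + 50 = 280
This matches the lower bound, so 3 is optimal.

3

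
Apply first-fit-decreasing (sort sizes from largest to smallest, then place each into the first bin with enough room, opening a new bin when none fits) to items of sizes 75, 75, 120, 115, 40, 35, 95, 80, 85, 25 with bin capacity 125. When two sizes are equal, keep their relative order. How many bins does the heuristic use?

Sorted descending: 120, 115, 95, 85, 80, 75, 75, 40, 35, 25.
  120 → bin 1 (new)  [load 120/125]
  115 → bin 2 (new)  [load 115/125]
  95 → bin 3 (new)  [load 95/125]
  85 → bin 4 (new)  [load 85/125]
  80 → bin 5 (new)  [load 80/125]
  75 → bin 6 (new)  [load 75/125]
  75 → bin 7 (new)  [load 75/125]
  40 → bin 4  [load 125/125]
  35 → bin 5  [load 115/125]
  25 → bin 3  [load 120/125]
7 bins opened.

7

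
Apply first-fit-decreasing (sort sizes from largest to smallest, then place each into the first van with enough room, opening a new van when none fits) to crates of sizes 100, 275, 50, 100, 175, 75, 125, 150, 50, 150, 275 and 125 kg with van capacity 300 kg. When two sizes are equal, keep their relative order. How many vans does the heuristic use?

Sorted descending: 275, 275, 175, 150, 150, 125, 125, 100, 100, 75, 50, 50.
  275 → van 1 (new)  [load 275/300]
  275 → van 2 (new)  [load 275/300]
  175 → van 3 (new)  [load 175/300]
  150 → van 4 (new)  [load 150/300]
  150 → van 4  [load 300/300]
  125 → van 3  [load 300/300]
  125 → van 5 (new)  [load 125/300]
  100 → van 5  [load 225/300]
  100 → van 6 (new)  [load 100/300]
  75 → van 5  [load 300/300]
  50 → van 6  [load 150/300]
  50 → van 6  [load 200/300]
6 vans opened.

6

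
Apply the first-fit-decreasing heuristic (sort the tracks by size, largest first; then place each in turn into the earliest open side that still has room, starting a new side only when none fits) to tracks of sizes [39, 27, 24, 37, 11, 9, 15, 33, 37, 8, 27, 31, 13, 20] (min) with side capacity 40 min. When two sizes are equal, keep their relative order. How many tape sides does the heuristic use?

9

Sorted descending: 39, 37, 37, 33, 31, 27, 27, 24, 20, 15, 13, 11, 9, 8.
  39 → side 1 (new)  [load 39/40]
  37 → side 2 (new)  [load 37/40]
  37 → side 3 (new)  [load 37/40]
  33 → side 4 (new)  [load 33/40]
  31 → side 5 (new)  [load 31/40]
  27 → side 6 (new)  [load 27/40]
  27 → side 7 (new)  [load 27/40]
  24 → side 8 (new)  [load 24/40]
  20 → side 9 (new)  [load 20/40]
  15 → side 8  [load 39/40]
  13 → side 6  [load 40/40]
  11 → side 7  [load 38/40]
  9 → side 5  [load 40/40]
  8 → side 9  [load 28/40]
9 tape sides opened.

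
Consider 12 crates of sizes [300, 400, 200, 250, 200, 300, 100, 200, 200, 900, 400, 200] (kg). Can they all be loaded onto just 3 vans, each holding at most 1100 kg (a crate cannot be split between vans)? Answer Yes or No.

No

Total = 3650 kg; ⌈3650/1100⌉ = 4.
At least 4 vans are required, but only 3 are allowed.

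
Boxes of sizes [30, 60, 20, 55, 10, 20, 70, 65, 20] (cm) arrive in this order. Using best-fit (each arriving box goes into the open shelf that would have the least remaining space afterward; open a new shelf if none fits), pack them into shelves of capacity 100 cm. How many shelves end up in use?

4

  30 → shelf 1 (new)  [load 30/100]
  60 → shelf 1  [load 90/100]
  20 → shelf 2 (new)  [load 20/100]
  55 → shelf 2  [load 75/100]
  10 → shelf 1  [load 100/100]
  20 → shelf 2  [load 95/100]
  70 → shelf 3 (new)  [load 70/100]
  65 → shelf 4 (new)  [load 65/100]
  20 → shelf 3  [load 90/100]
4 shelves opened.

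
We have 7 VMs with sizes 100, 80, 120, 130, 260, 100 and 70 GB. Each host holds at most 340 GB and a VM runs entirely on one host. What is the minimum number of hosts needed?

3

Total = 260 + 130 + 120 + 100 + 100 + 80 + 70 = 860 GB.
Lower bound: ⌈860/340⌉ = 3 hosts.
A packing using 3 hosts:
  host 1: 260 + 80 = 340
  host 2: 130 + 120 + 70 = 320
  host 3: 100 + 100 = 200
This matches the lower bound, so 3 is optimal.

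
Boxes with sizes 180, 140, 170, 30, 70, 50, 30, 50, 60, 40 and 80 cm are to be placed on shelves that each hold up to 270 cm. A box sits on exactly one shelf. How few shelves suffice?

4

Total = 180 + 170 + 140 + 80 + 70 + 60 + 50 + 50 + 40 + 30 + 30 = 900 cm.
Lower bound: ⌈900/270⌉ = 4 shelves.
A packing using 4 shelves:
  shelf 1: 180 + 80 = 260
  shelf 2: 170 + 70 + 30 = 270
  shelf 3: 140 + 60 + 50 = 250
  shelf 4: 50 + 40 + 30 = 120
This matches the lower bound, so 4 is optimal.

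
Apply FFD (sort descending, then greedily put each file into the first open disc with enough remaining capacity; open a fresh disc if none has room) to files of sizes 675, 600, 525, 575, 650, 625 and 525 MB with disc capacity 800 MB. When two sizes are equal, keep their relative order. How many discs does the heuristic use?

Sorted descending: 675, 650, 625, 600, 575, 525, 525.
  675 → disc 1 (new)  [load 675/800]
  650 → disc 2 (new)  [load 650/800]
  625 → disc 3 (new)  [load 625/800]
  600 → disc 4 (new)  [load 600/800]
  575 → disc 5 (new)  [load 575/800]
  525 → disc 6 (new)  [load 525/800]
  525 → disc 7 (new)  [load 525/800]
7 discs opened.

7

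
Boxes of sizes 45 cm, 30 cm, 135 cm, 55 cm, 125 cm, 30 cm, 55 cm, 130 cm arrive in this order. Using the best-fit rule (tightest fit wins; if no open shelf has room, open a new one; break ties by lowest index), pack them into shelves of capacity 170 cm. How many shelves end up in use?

5

  45 → shelf 1 (new)  [load 45/170]
  30 → shelf 1  [load 75/170]
  135 → shelf 2 (new)  [load 135/170]
  55 → shelf 1  [load 130/170]
  125 → shelf 3 (new)  [load 125/170]
  30 → shelf 2  [load 165/170]
  55 → shelf 4 (new)  [load 55/170]
  130 → shelf 5 (new)  [load 130/170]
5 shelves opened.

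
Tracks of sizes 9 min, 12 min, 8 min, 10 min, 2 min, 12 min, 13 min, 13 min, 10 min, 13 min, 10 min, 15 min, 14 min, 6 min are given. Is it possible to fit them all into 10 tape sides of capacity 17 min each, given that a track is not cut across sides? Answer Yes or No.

No

Total = 147 min; ⌈147/17⌉ = 9.
11 tracks each exceed half the capacity and cannot share a side, forcing at least 11 tape sides.
At least 11 tape sides are required, but only 10 are allowed.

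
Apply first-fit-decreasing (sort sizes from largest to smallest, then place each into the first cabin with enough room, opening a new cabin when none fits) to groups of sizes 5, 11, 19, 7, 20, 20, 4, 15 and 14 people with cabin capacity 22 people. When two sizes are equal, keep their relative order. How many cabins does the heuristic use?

6

Sorted descending: 20, 20, 19, 15, 14, 11, 7, 5, 4.
  20 → cabin 1 (new)  [load 20/22]
  20 → cabin 2 (new)  [load 20/22]
  19 → cabin 3 (new)  [load 19/22]
  15 → cabin 4 (new)  [load 15/22]
  14 → cabin 5 (new)  [load 14/22]
  11 → cabin 6 (new)  [load 11/22]
  7 → cabin 4  [load 22/22]
  5 → cabin 5  [load 19/22]
  4 → cabin 6  [load 15/22]
6 cabins opened.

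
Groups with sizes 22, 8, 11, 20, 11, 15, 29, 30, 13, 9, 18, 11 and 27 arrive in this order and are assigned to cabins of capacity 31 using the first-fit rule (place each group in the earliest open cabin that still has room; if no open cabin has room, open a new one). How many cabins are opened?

8

  22 → cabin 1 (new)  [load 22/31]
  8 → cabin 1  [load 30/31]
  11 → cabin 2 (new)  [load 11/31]
  20 → cabin 2  [load 31/31]
  11 → cabin 3 (new)  [load 11/31]
  15 → cabin 3  [load 26/31]
  29 → cabin 4 (new)  [load 29/31]
  30 → cabin 5 (new)  [load 30/31]
  13 → cabin 6 (new)  [load 13/31]
  9 → cabin 6  [load 22/31]
  18 → cabin 7 (new)  [load 18/31]
  11 → cabin 7  [load 29/31]
  27 → cabin 8 (new)  [load 27/31]
8 cabins opened.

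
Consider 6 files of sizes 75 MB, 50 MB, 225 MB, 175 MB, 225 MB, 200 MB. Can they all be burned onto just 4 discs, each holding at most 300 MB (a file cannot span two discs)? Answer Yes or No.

Yes

A valid assignment using 4 discs:
  disc 1: 225 + 75 = 300
  disc 2: 225 + 50 = 275
  disc 3: 200 = 200
  disc 4: 175 = 175
Every load is within 300 MB, so 4 discs suffice.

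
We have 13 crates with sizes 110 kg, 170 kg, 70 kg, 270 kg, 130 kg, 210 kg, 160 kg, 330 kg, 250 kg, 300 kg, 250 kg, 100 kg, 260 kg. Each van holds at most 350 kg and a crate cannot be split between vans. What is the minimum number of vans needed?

9

Total = 330 + 300 + 270 + 260 + 250 + 250 + 210 + 170 + 160 + 130 + 110 + 100 + 70 = 2610 kg.
Lower bound: ⌈2610/350⌉ = 8 vans.
A packing using 9 vans:
  van 1: 330 = 330
  van 2: 300 = 300
  van 3: 270 + 70 = 340
  van 4: 260 = 260
  van 5: 250 + 100 = 350
  van 6: 250 = 250
  van 7: 210 + 130 = 340
  van 8: 170 + 160 = 330
  van 9: 110 = 110
No arrangement into 8 vans stays within capacity, so 9 is optimal.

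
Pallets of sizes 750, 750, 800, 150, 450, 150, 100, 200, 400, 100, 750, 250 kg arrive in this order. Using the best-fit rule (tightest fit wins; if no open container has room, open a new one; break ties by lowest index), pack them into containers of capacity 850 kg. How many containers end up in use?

6

  750 → container 1 (new)  [load 750/850]
  750 → container 2 (new)  [load 750/850]
  800 → container 3 (new)  [load 800/850]
  150 → container 4 (new)  [load 150/850]
  450 → container 4  [load 600/850]
  150 → container 4  [load 750/850]
  100 → container 1  [load 850/850]
  200 → container 5 (new)  [load 200/850]
  400 → container 5  [load 600/850]
  100 → container 2  [load 850/850]
  750 → container 6 (new)  [load 750/850]
  250 → container 5  [load 850/850]
6 containers opened.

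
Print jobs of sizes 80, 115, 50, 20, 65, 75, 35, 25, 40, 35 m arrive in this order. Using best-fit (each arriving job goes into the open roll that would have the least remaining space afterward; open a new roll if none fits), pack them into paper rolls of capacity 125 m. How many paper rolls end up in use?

5

  80 → roll 1 (new)  [load 80/125]
  115 → roll 2 (new)  [load 115/125]
  50 → roll 3 (new)  [load 50/125]
  20 → roll 1  [load 100/125]
  65 → roll 3  [load 115/125]
  75 → roll 4 (new)  [load 75/125]
  35 → roll 4  [load 110/125]
  25 → roll 1  [load 125/125]
  40 → roll 5 (new)  [load 40/125]
  35 → roll 5  [load 75/125]
5 paper rolls opened.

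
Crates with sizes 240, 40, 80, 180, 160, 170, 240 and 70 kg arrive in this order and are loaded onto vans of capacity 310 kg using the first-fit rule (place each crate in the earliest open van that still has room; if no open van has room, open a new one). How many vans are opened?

  240 → van 1 (new)  [load 240/310]
  40 → van 1  [load 280/310]
  80 → van 2 (new)  [load 80/310]
  180 → van 2  [load 260/310]
  160 → van 3 (new)  [load 160/310]
  170 → van 4 (new)  [load 170/310]
  240 → van 5 (new)  [load 240/310]
  70 → van 3  [load 230/310]
5 vans opened.

5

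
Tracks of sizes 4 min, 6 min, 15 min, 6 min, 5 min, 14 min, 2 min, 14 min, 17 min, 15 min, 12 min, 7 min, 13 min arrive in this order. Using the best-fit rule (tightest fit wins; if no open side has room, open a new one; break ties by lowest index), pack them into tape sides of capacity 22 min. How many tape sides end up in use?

  4 → side 1 (new)  [load 4/22]
  6 → side 1  [load 10/22]
  15 → side 2 (new)  [load 15/22]
  6 → side 2  [load 21/22]
  5 → side 1  [load 15/22]
  14 → side 3 (new)  [load 14/22]
  2 → side 1  [load 17/22]
  14 → side 4 (new)  [load 14/22]
  17 → side 5 (new)  [load 17/22]
  15 → side 6 (new)  [load 15/22]
  12 → side 7 (new)  [load 12/22]
  7 → side 6  [load 22/22]
  13 → side 8 (new)  [load 13/22]
8 tape sides opened.

8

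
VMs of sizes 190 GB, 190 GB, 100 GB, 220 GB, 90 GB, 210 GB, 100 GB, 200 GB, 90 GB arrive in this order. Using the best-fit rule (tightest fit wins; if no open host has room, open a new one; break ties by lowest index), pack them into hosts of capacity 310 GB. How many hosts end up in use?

  190 → host 1 (new)  [load 190/310]
  190 → host 2 (new)  [load 190/310]
  100 → host 1  [load 290/310]
  220 → host 3 (new)  [load 220/310]
  90 → host 3  [load 310/310]
  210 → host 4 (new)  [load 210/310]
  100 → host 4  [load 310/310]
  200 → host 5 (new)  [load 200/310]
  90 → host 5  [load 290/310]
5 hosts opened.

5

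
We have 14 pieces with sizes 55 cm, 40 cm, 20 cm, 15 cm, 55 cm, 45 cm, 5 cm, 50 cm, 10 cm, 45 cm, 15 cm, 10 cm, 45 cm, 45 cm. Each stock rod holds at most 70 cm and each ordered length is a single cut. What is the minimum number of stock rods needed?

8

Total = 55 + 55 + 50 + 45 + 45 + 45 + 45 + 40 + 20 + 15 + 15 + 10 + 10 + 5 = 455 cm.
Lower bound: ⌈455/70⌉ = 7 stock rods.
Also, 8 pieces each exceed 35 cm, and no two of those can share a stock rod, so at least 8 stock rods are needed.
A packing using 8 stock rods:
  stock rod 1: 55 + 15 = 70
  stock rod 2: 55 + 15 = 70
  stock rod 3: 50 + 20 = 70
  stock rod 4: 45 + 10 + 10 + 5 = 70
  stock rod 5: 45 = 45
  stock rod 6: 45 = 45
  stock rod 7: 45 = 45
  stock rod 8: 40 = 40
This matches the lower bound, so 8 is optimal.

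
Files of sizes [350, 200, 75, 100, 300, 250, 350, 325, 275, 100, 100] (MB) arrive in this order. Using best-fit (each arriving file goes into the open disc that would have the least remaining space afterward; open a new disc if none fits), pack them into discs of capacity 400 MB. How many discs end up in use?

  350 → disc 1 (new)  [load 350/400]
  200 → disc 2 (new)  [load 200/400]
  75 → disc 2  [load 275/400]
  100 → disc 2  [load 375/400]
  300 → disc 3 (new)  [load 300/400]
  250 → disc 4 (new)  [load 250/400]
  350 → disc 5 (new)  [load 350/400]
  325 → disc 6 (new)  [load 325/400]
  275 → disc 7 (new)  [load 275/400]
  100 → disc 3  [load 400/400]
  100 → disc 7  [load 375/400]
7 discs opened.

7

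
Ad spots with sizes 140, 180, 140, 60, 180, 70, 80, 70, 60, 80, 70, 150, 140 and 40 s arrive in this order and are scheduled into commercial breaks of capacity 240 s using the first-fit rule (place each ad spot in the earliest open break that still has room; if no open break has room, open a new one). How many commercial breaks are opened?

7

  140 → break 1 (new)  [load 140/240]
  180 → break 2 (new)  [load 180/240]
  140 → break 3 (new)  [load 140/240]
  60 → break 1  [load 200/240]
  180 → break 4 (new)  [load 180/240]
  70 → break 3  [load 210/240]
  80 → break 5 (new)  [load 80/240]
  70 → break 5  [load 150/240]
  60 → break 2  [load 240/240]
  80 → break 5  [load 230/240]
  70 → break 6 (new)  [load 70/240]
  150 → break 6  [load 220/240]
  140 → break 7 (new)  [load 140/240]
  40 → break 1  [load 240/240]
7 commercial breaks opened.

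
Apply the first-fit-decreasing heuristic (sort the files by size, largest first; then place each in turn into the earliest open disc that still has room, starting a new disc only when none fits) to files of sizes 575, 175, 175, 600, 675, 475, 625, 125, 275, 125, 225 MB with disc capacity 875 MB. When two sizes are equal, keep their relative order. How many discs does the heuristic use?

5

Sorted descending: 675, 625, 600, 575, 475, 275, 225, 175, 175, 125, 125.
  675 → disc 1 (new)  [load 675/875]
  625 → disc 2 (new)  [load 625/875]
  600 → disc 3 (new)  [load 600/875]
  575 → disc 4 (new)  [load 575/875]
  475 → disc 5 (new)  [load 475/875]
  275 → disc 3  [load 875/875]
  225 → disc 2  [load 850/875]
  175 → disc 1  [load 850/875]
  175 → disc 4  [load 750/875]
  125 → disc 4  [load 875/875]
  125 → disc 5  [load 600/875]
5 discs opened.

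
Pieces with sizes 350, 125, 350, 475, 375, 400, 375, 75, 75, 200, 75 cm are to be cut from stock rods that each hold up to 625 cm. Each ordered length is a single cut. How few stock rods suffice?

6

Total = 475 + 400 + 375 + 375 + 350 + 350 + 200 + 125 + 75 + 75 + 75 = 2875 cm.
Lower bound: ⌈2875/625⌉ = 5 stock rods.
Also, 6 pieces each exceed 625/2 cm, and no two of those can share a stock rod, so at least 6 stock rods are needed.
A packing using 6 stock rods:
  stock rod 1: 475 + 125 = 600
  stock rod 2: 400 + 200 = 600
  stock rod 3: 375 + 75 + 75 + 75 = 600
  stock rod 4: 375 = 375
  stock rod 5: 350 = 350
  stock rod 6: 350 = 350
This matches the lower bound, so 6 is optimal.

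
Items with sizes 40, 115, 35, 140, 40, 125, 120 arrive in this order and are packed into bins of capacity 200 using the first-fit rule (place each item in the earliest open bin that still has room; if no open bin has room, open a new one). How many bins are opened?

4

  40 → bin 1 (new)  [load 40/200]
  115 → bin 1  [load 155/200]
  35 → bin 1  [load 190/200]
  140 → bin 2 (new)  [load 140/200]
  40 → bin 2  [load 180/200]
  125 → bin 3 (new)  [load 125/200]
  120 → bin 4 (new)  [load 120/200]
4 bins opened.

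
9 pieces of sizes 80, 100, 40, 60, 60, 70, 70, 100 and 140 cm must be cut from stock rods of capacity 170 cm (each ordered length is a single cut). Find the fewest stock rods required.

Total = 140 + 100 + 100 + 80 + 70 + 70 + 60 + 60 + 40 = 720 cm.
Lower bound: ⌈720/170⌉ = 5 stock rods.
A packing using 5 stock rods:
  stock rod 1: 140 = 140
  stock rod 2: 100 + 70 = 170
  stock rod 3: 100 + 70 = 170
  stock rod 4: 80 + 60 = 140
  stock rod 5: 60 + 40 = 100
This matches the lower bound, so 5 is optimal.

5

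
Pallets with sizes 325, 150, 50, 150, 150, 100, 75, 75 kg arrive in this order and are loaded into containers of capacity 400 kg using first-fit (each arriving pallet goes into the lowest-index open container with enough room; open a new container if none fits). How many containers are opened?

  325 → container 1 (new)  [load 325/400]
  150 → container 2 (new)  [load 150/400]
  50 → container 1  [load 375/400]
  150 → container 2  [load 300/400]
  150 → container 3 (new)  [load 150/400]
  100 → container 2  [load 400/400]
  75 → container 3  [load 225/400]
  75 → container 3  [load 300/400]
3 containers opened.

3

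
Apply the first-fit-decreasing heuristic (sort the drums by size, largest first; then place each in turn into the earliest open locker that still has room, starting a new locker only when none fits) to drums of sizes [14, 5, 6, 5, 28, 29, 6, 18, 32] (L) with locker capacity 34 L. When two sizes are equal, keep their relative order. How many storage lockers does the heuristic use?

5

Sorted descending: 32, 29, 28, 18, 14, 6, 6, 5, 5.
  32 → locker 1 (new)  [load 32/34]
  29 → locker 2 (new)  [load 29/34]
  28 → locker 3 (new)  [load 28/34]
  18 → locker 4 (new)  [load 18/34]
  14 → locker 4  [load 32/34]
  6 → locker 3  [load 34/34]
  6 → locker 5 (new)  [load 6/34]
  5 → locker 2  [load 34/34]
  5 → locker 5  [load 11/34]
5 storage lockers opened.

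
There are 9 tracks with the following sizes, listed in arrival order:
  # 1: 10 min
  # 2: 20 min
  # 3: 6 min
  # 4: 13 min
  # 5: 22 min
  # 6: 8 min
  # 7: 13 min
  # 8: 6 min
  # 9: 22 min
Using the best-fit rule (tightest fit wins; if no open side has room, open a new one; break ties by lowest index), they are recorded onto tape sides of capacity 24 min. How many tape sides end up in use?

  10 → side 1 (new)  [load 10/24]
  20 → side 2 (new)  [load 20/24]
  6 → side 1  [load 16/24]
  13 → side 3 (new)  [load 13/24]
  22 → side 4 (new)  [load 22/24]
  8 → side 1  [load 24/24]
  13 → side 5 (new)  [load 13/24]
  6 → side 3  [load 19/24]
  22 → side 6 (new)  [load 22/24]
6 tape sides opened.

6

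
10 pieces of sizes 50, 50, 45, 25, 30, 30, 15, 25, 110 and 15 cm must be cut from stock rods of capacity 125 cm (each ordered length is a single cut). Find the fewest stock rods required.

Total = 110 + 50 + 50 + 45 + 30 + 30 + 25 + 25 + 15 + 15 = 395 cm.
Lower bound: ⌈395/125⌉ = 4 stock rods.
A packing using 4 stock rods:
  stock rod 1: 110 + 15 = 125
  stock rod 2: 50 + 50 + 25 = 125
  stock rod 3: 45 + 30 + 30 + 15 = 120
  stock rod 4: 25 = 25
This matches the lower bound, so 4 is optimal.

4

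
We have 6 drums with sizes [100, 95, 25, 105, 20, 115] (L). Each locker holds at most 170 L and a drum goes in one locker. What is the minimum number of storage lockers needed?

4

Total = 115 + 105 + 100 + 95 + 25 + 20 = 460 L.
Lower bound: ⌈460/170⌉ = 3 storage lockers.
Also, 4 drums each exceed 85 L, and no two of those can share a locker, so at least 4 storage lockers are needed.
A packing using 4 storage lockers:
  locker 1: 115 + 25 + 20 = 160
  locker 2: 105 = 105
  locker 3: 100 = 100
  locker 4: 95 = 95
This matches the lower bound, so 4 is optimal.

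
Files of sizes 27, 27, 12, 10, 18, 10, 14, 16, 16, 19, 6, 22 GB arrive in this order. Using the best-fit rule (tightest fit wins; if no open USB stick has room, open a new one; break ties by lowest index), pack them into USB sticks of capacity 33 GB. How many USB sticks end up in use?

7

  27 → USB stick 1 (new)  [load 27/33]
  27 → USB stick 2 (new)  [load 27/33]
  12 → USB stick 3 (new)  [load 12/33]
  10 → USB stick 3  [load 22/33]
  18 → USB stick 4 (new)  [load 18/33]
  10 → USB stick 3  [load 32/33]
  14 → USB stick 4  [load 32/33]
  16 → USB stick 5 (new)  [load 16/33]
  16 → USB stick 5  [load 32/33]
  19 → USB stick 6 (new)  [load 19/33]
  6 → USB stick 1  [load 33/33]
  22 → USB stick 7 (new)  [load 22/33]
7 USB sticks opened.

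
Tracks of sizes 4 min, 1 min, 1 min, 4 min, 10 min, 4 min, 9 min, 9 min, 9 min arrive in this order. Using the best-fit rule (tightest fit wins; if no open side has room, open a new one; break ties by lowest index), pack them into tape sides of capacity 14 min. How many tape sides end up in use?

5

  4 → side 1 (new)  [load 4/14]
  1 → side 1  [load 5/14]
  1 → side 1  [load 6/14]
  4 → side 1  [load 10/14]
  10 → side 2 (new)  [load 10/14]
  4 → side 1  [load 14/14]
  9 → side 3 (new)  [load 9/14]
  9 → side 4 (new)  [load 9/14]
  9 → side 5 (new)  [load 9/14]
5 tape sides opened.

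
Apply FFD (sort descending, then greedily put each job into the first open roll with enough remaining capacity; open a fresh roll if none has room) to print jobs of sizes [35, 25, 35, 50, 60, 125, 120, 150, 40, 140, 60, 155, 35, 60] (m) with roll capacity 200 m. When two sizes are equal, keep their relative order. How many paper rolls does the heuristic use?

Sorted descending: 155, 150, 140, 125, 120, 60, 60, 60, 50, 40, 35, 35, 35, 25.
  155 → roll 1 (new)  [load 155/200]
  150 → roll 2 (new)  [load 150/200]
  140 → roll 3 (new)  [load 140/200]
  125 → roll 4 (new)  [load 125/200]
  120 → roll 5 (new)  [load 120/200]
  60 → roll 3  [load 200/200]
  60 → roll 4  [load 185/200]
  60 → roll 5  [load 180/200]
  50 → roll 2  [load 200/200]
  40 → roll 1  [load 195/200]
  35 → roll 6 (new)  [load 35/200]
  35 → roll 6  [load 70/200]
  35 → roll 6  [load 105/200]
  25 → roll 6  [load 130/200]
6 paper rolls opened.

6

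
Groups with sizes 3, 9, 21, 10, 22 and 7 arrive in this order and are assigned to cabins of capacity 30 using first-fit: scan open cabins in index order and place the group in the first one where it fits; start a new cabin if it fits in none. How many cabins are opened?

3

  3 → cabin 1 (new)  [load 3/30]
  9 → cabin 1  [load 12/30]
  21 → cabin 2 (new)  [load 21/30]
  10 → cabin 1  [load 22/30]
  22 → cabin 3 (new)  [load 22/30]
  7 → cabin 1  [load 29/30]
3 cabins opened.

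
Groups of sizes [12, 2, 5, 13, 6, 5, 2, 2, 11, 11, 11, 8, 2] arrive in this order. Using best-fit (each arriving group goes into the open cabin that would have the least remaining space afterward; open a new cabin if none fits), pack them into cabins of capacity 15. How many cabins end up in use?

  12 → cabin 1 (new)  [load 12/15]
  2 → cabin 1  [load 14/15]
  5 → cabin 2 (new)  [load 5/15]
  13 → cabin 3 (new)  [load 13/15]
  6 → cabin 2  [load 11/15]
  5 → cabin 4 (new)  [load 5/15]
  2 → cabin 3  [load 15/15]
  2 → cabin 2  [load 13/15]
  11 → cabin 5 (new)  [load 11/15]
  11 → cabin 6 (new)  [load 11/15]
  11 → cabin 7 (new)  [load 11/15]
  8 → cabin 4  [load 13/15]
  2 → cabin 2  [load 15/15]
7 cabins opened.

7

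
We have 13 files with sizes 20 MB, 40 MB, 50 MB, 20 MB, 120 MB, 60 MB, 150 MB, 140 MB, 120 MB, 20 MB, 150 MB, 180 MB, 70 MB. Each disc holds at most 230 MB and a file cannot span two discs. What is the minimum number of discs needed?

6

Total = 180 + 150 + 150 + 140 + 120 + 120 + 70 + 60 + 50 + 40 + 20 + 20 + 20 = 1140 MB.
Lower bound: ⌈1140/230⌉ = 5 discs.
Also, 6 files each exceed 115 MB, and no two of those can share a disc, so at least 6 discs are needed.
A packing using 6 discs:
  disc 1: 180 + 50 = 230
  disc 2: 150 + 70 = 220
  disc 3: 150 + 60 + 20 = 230
  disc 4: 140 + 40 + 20 + 20 = 220
  disc 5: 120 = 120
  disc 6: 120 = 120
This matches the lower bound, so 6 is optimal.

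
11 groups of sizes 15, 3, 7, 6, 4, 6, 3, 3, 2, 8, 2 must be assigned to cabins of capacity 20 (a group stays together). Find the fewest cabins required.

Total = 15 + 8 + 7 + 6 + 6 + 4 + 3 + 3 + 3 + 2 + 2 = 59.
Lower bound: ⌈59/20⌉ = 3 cabins.
A packing using 3 cabins:
  cabin 1: 15 + 4 = 19
  cabin 2: 8 + 7 + 3 + 2 = 20
  cabin 3: 6 + 6 + 3 + 3 + 2 = 20
This matches the lower bound, so 3 is optimal.

3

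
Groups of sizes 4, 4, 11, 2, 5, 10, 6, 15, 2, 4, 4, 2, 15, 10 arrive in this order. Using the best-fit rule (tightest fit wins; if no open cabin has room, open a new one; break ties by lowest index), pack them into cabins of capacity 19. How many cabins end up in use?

6

  4 → cabin 1 (new)  [load 4/19]
  4 → cabin 1  [load 8/19]
  11 → cabin 1  [load 19/19]
  2 → cabin 2 (new)  [load 2/19]
  5 → cabin 2  [load 7/19]
  10 → cabin 2  [load 17/19]
  6 → cabin 3 (new)  [load 6/19]
  15 → cabin 4 (new)  [load 15/19]
  2 → cabin 2  [load 19/19]
  4 → cabin 4  [load 19/19]
  4 → cabin 3  [load 10/19]
  2 → cabin 3  [load 12/19]
  15 → cabin 5 (new)  [load 15/19]
  10 → cabin 6 (new)  [load 10/19]
6 cabins opened.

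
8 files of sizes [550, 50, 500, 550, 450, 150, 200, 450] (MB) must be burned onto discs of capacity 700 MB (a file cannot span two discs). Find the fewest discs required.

5

Total = 550 + 550 + 500 + 450 + 450 + 200 + 150 + 50 = 2900 MB.
Lower bound: ⌈2900/700⌉ = 5 discs.
A packing using 5 discs:
  disc 1: 550 + 150 = 700
  disc 2: 550 + 50 = 600
  disc 3: 500 + 200 = 700
  disc 4: 450 = 450
  disc 5: 450 = 450
This matches the lower bound, so 5 is optimal.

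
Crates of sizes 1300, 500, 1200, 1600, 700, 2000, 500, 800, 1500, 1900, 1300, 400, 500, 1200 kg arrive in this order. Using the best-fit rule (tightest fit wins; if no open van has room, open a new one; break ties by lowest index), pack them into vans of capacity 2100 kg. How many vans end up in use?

  1300 → van 1 (new)  [load 1300/2100]
  500 → van 1  [load 1800/2100]
  1200 → van 2 (new)  [load 1200/2100]
  1600 → van 3 (new)  [load 1600/2100]
  700 → van 2  [load 1900/2100]
  2000 → van 4 (new)  [load 2000/2100]
  500 → van 3  [load 2100/2100]
  800 → van 5 (new)  [load 800/2100]
  1500 → van 6 (new)  [load 1500/2100]
  1900 → van 7 (new)  [load 1900/2100]
  1300 → van 5  [load 2100/2100]
  400 → van 6  [load 1900/2100]
  500 → van 8 (new)  [load 500/2100]
  1200 → van 8  [load 1700/2100]
8 vans opened.

8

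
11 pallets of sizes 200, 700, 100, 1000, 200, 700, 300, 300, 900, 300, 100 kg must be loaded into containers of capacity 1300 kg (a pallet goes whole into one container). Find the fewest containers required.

Total = 1000 + 900 + 700 + 700 + 300 + 300 + 300 + 200 + 200 + 100 + 100 = 4800 kg.
Lower bound: ⌈4800/1300⌉ = 4 containers.
A packing using 4 containers:
  container 1: 1000 + 300 = 1300
  container 2: 900 + 300 + 100 = 1300
  container 3: 700 + 300 + 200 + 100 = 1300
  container 4: 700 + 200 = 900
This matches the lower bound, so 4 is optimal.

4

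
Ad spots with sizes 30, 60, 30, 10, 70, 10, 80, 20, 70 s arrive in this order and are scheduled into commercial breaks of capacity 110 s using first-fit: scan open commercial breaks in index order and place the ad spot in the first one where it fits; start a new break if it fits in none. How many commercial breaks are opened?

4

  30 → break 1 (new)  [load 30/110]
  60 → break 1  [load 90/110]
  30 → break 2 (new)  [load 30/110]
  10 → break 1  [load 100/110]
  70 → break 2  [load 100/110]
  10 → break 1  [load 110/110]
  80 → break 3 (new)  [load 80/110]
  20 → break 3  [load 100/110]
  70 → break 4 (new)  [load 70/110]
4 commercial breaks opened.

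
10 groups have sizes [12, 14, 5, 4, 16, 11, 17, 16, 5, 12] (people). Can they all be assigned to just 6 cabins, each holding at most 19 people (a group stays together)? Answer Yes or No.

Total = 112 people; ⌈112/19⌉ = 6.
7 groups each exceed half the capacity and cannot share a cabin, forcing at least 7 cabins.
At least 7 cabins are required, but only 6 are allowed.

No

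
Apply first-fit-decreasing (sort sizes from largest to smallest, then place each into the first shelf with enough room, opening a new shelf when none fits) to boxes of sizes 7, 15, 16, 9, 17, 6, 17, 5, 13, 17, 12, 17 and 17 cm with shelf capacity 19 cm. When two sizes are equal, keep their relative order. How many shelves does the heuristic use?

Sorted descending: 17, 17, 17, 17, 17, 16, 15, 13, 12, 9, 7, 6, 5.
  17 → shelf 1 (new)  [load 17/19]
  17 → shelf 2 (new)  [load 17/19]
  17 → shelf 3 (new)  [load 17/19]
  17 → shelf 4 (new)  [load 17/19]
  17 → shelf 5 (new)  [load 17/19]
  16 → shelf 6 (new)  [load 16/19]
  15 → shelf 7 (new)  [load 15/19]
  13 → shelf 8 (new)  [load 13/19]
  12 → shelf 9 (new)  [load 12/19]
  9 → shelf 10 (new)  [load 9/19]
  7 → shelf 9  [load 19/19]
  6 → shelf 8  [load 19/19]
  5 → shelf 10  [load 14/19]
10 shelves opened.

10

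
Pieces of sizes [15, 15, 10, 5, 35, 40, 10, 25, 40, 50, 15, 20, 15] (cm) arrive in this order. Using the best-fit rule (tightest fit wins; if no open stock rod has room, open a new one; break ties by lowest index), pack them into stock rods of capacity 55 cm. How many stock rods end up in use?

  15 → stock rod 1 (new)  [load 15/55]
  15 → stock rod 1  [load 30/55]
  10 → stock rod 1  [load 40/55]
  5 → stock rod 1  [load 45/55]
  35 → stock rod 2 (new)  [load 35/55]
  40 → stock rod 3 (new)  [load 40/55]
  10 → stock rod 1  [load 55/55]
  25 → stock rod 4 (new)  [load 25/55]
  40 → stock rod 5 (new)  [load 40/55]
  50 → stock rod 6 (new)  [load 50/55]
  15 → stock rod 3  [load 55/55]
  20 → stock rod 2  [load 55/55]
  15 → stock rod 5  [load 55/55]
6 stock rods opened.

6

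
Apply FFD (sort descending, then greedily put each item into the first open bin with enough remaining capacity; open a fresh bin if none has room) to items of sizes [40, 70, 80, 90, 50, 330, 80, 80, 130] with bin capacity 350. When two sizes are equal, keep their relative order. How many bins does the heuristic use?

Sorted descending: 330, 130, 90, 80, 80, 80, 70, 50, 40.
  330 → bin 1 (new)  [load 330/350]
  130 → bin 2 (new)  [load 130/350]
  90 → bin 2  [load 220/350]
  80 → bin 2  [load 300/350]
  80 → bin 3 (new)  [load 80/350]
  80 → bin 3  [load 160/350]
  70 → bin 3  [load 230/350]
  50 → bin 2  [load 350/350]
  40 → bin 3  [load 270/350]
3 bins opened.

3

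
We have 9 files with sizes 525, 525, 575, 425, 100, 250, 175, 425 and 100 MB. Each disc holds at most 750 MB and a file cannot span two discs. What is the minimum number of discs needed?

5

Total = 575 + 525 + 525 + 425 + 425 + 250 + 175 + 100 + 100 = 3100 MB.
Lower bound: ⌈3100/750⌉ = 5 discs.
A packing using 5 discs:
  disc 1: 575 + 175 = 750
  disc 2: 525 + 100 + 100 = 725
  disc 3: 525 = 525
  disc 4: 425 + 250 = 675
  disc 5: 425 = 425
This matches the lower bound, so 5 is optimal.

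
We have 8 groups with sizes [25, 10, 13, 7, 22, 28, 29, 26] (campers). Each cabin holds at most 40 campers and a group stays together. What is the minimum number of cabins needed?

5

Total = 29 + 28 + 26 + 25 + 22 + 13 + 10 + 7 = 160 campers.
Lower bound: ⌈160/40⌉ = 4 cabins.
Also, 5 groups each exceed 20 campers, and no two of those can share a cabin, so at least 5 cabins are needed.
A packing using 5 cabins:
  cabin 1: 29 + 10 = 39
  cabin 2: 28 + 7 = 35
  cabin 3: 26 + 13 = 39
  cabin 4: 25 = 25
  cabin 5: 22 = 22
This matches the lower bound, so 5 is optimal.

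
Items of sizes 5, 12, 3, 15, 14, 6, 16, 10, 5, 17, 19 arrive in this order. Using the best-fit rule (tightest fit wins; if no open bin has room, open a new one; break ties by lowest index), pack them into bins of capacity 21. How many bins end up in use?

7

  5 → bin 1 (new)  [load 5/21]
  12 → bin 1  [load 17/21]
  3 → bin 1  [load 20/21]
  15 → bin 2 (new)  [load 15/21]
  14 → bin 3 (new)  [load 14/21]
  6 → bin 2  [load 21/21]
  16 → bin 4 (new)  [load 16/21]
  10 → bin 5 (new)  [load 10/21]
  5 → bin 4  [load 21/21]
  17 → bin 6 (new)  [load 17/21]
  19 → bin 7 (new)  [load 19/21]
7 bins opened.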